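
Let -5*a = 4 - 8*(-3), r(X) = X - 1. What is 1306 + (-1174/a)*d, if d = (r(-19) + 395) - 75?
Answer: 449392/7 ≈ 64199.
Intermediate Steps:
r(X) = -1 + X
a = -28/5 (a = -(4 - 8*(-3))/5 = -(4 + 24)/5 = -⅕*28 = -28/5 ≈ -5.6000)
d = 300 (d = ((-1 - 19) + 395) - 75 = (-20 + 395) - 75 = 375 - 75 = 300)
1306 + (-1174/a)*d = 1306 - 1174/(-28/5)*300 = 1306 - 1174*(-5/28)*300 = 1306 + (2935/14)*300 = 1306 + 440250/7 = 449392/7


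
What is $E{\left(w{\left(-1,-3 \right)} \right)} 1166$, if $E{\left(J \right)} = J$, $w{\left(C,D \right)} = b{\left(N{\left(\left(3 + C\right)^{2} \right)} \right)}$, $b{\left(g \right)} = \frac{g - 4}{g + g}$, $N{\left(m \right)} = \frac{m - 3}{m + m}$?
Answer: $-18073$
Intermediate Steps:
$N{\left(m \right)} = \frac{-3 + m}{2 m}$
$b{\left(g \right)} = \frac{-4 + g}{2 g}$
$w{\left(C,D \right)} = \frac{\left(3 + C\right)^{2} \left(-4 + \frac{-3 + \left(3 + C\right)^{2}}{2 \left(3 + C\right)^{2}}\right)}{-3 + \left(3 + C\right)^{2}}$ ($w{\left(C,D \right)} = \frac{-4 + \frac{-3 + \left(3 + C\right)^{2}}{2 \left(3 + C\right)^{2}}}{2 \frac{-3 + \left(3 + C\right)^{2}}{2 \left(3 + C\right)^{2}}} = \frac{\frac{2 \left(3 + C\right)^{2}}{-3 + \left(3 + C\right)^{2}} \left(-4 + \frac{-3 + \left(3 + C\right)^{2}}{2 \left(3 + C\right)^{2}}\right)}{2} = \frac{\left(3 + C\right)^{2} \left(-4 + \frac{-3 + \left(3 + C\right)^{2}}{2 \left(3 + C\right)^{2}}\right)}{-3 + \left(3 + C\right)^{2}}$)
$E{\left(w{\left(-1,-3 \right)} \right)} 1166 = \frac{-3 - 7 \left(3 - 1\right)^{2}}{2 \left(-3 + \left(3 - 1\right)^{2}\right)} 1166 = \frac{-3 - 7 \cdot 2^{2}}{2 \left(-3 + 2^{2}\right)} 1166 = \frac{-3 - 28}{2 \left(-3 + 4\right)} 1166 = \frac{-3 - 28}{2 \cdot 1} \cdot 1166 = \frac{1}{2} \cdot 1 \left(-31\right) 1166 = \left(- \frac{31}{2}\right) 1166 = -18073$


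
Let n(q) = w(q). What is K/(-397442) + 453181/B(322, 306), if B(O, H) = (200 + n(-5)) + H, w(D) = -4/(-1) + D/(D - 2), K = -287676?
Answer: 630910291357/710427575 ≈ 888.07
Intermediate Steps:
w(D) = 4 + D/(-2 + D) (w(D) = -4*(-1) + D/(-2 + D) = 4 + D/(-2 + D))
n(q) = (-8 + 5*q)/(-2 + q)
B(O, H) = 1433/7 + H (B(O, H) = (200 + (-8 + 5*(-5))/(-2 - 5)) + H = (200 + (-8 - 25)/(-7)) + H = (200 - ⅐*(-33)) + H = (200 + 33/7) + H = 1433/7 + H)
K/(-397442) + 453181/B(322, 306) = -287676/(-397442) + 453181/(1433/7 + 306) = -287676*(-1/397442) + 453181/(3575/7) = 143838/198721 + 453181*(7/3575) = 143838/198721 + 3172267/3575 = 630910291357/710427575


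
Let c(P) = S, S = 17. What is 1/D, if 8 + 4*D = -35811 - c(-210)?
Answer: -1/8959 ≈ -0.00011162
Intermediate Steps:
c(P) = 17
D = -8959 (D = -2 + (-35811 - 1*17)/4 = -2 + (-35811 - 17)/4 = -2 + (1/4)*(-35828) = -2 - 8957 = -8959)
1/D = 1/(-8959) = -1/8959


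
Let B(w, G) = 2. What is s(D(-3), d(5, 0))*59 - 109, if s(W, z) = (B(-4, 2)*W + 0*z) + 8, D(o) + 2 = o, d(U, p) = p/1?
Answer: -227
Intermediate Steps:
d(U, p) = p (d(U, p) = p*1 = p)
D(o) = -2 + o
s(W, z) = 8 + 2*W (s(W, z) = (2*W + 0*z) + 8 = (2*W + 0) + 8 = 2*W + 8 = 8 + 2*W)
s(D(-3), d(5, 0))*59 - 109 = (8 + 2*(-2 - 3))*59 - 109 = (8 + 2*(-5))*59 - 109 = (8 - 10)*59 - 109 = -2*59 - 109 = -118 - 109 = -227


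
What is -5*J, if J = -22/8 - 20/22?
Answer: 805/44 ≈ 18.295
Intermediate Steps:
J = -161/44 (J = -22*1/8 - 20*1/22 = -11/4 - 10/11 = -161/44 ≈ -3.6591)
-5*J = -5*(-161/44) = 805/44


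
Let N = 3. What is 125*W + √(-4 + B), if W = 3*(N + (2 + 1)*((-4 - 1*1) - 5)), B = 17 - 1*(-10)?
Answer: -10125 + √23 ≈ -10120.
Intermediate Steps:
B = 27 (B = 17 + 10 = 27)
W = -81 (W = 3*(3 + (2 + 1)*((-4 - 1*1) - 5)) = 3*(3 + 3*((-4 - 1) - 5)) = 3*(3 + 3*(-5 - 5)) = 3*(3 + 3*(-10)) = 3*(3 - 30) = 3*(-27) = -81)
125*W + √(-4 + B) = 125*(-81) + √(-4 + 27) = -10125 + √23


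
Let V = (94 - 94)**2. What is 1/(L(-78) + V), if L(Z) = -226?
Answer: -1/226 ≈ -0.0044248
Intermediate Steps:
V = 0 (V = 0**2 = 0)
1/(L(-78) + V) = 1/(-226 + 0) = 1/(-226) = -1/226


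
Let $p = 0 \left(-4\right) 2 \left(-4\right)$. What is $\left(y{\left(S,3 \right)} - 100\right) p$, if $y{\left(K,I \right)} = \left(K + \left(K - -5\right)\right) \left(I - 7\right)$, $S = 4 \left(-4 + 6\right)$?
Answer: $0$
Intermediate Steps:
$p = 0$ ($p = 0 \cdot 2 \left(-4\right) = 0 \left(-4\right) = 0$)
$S = 8$ ($S = 4 \cdot 2 = 8$)
$y{\left(K,I \right)} = \left(-7 + I\right) \left(5 + 2 K\right)$ ($y{\left(K,I \right)} = \left(K + \left(K + 5\right)\right) \left(-7 + I\right) = \left(K + \left(5 + K\right)\right) \left(-7 + I\right) = \left(5 + 2 K\right) \left(-7 + I\right) = \left(-7 + I\right) \left(5 + 2 K\right)$)
$\left(y{\left(S,3 \right)} - 100\right) p = \left(\left(-35 - 112 + 5 \cdot 3 + 2 \cdot 3 \cdot 8\right) - 100\right) 0 = \left(\left(-35 - 112 + 15 + 48\right) - 100\right) 0 = \left(-84 - 100\right) 0 = \left(-184\right) 0 = 0$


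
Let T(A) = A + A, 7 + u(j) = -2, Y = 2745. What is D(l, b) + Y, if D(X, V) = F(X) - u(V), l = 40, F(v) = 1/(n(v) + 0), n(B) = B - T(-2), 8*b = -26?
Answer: 121177/44 ≈ 2754.0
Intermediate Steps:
u(j) = -9 (u(j) = -7 - 2 = -9)
b = -13/4 (b = (⅛)*(-26) = -13/4 ≈ -3.2500)
T(A) = 2*A
n(B) = 4 + B (n(B) = B - 2*(-2) = B - 1*(-4) = B + 4 = 4 + B)
F(v) = 1/(4 + v) (F(v) = 1/((4 + v) + 0) = 1/(4 + v))
D(X, V) = 9 + 1/(4 + X) (D(X, V) = 1/(4 + X) - 1*(-9) = 1/(4 + X) + 9 = 9 + 1/(4 + X))
D(l, b) + Y = (37 + 9*40)/(4 + 40) + 2745 = (37 + 360)/44 + 2745 = (1/44)*397 + 2745 = 397/44 + 2745 = 121177/44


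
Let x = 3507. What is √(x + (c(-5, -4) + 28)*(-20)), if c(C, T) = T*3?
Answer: √3187 ≈ 56.453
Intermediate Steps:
c(C, T) = 3*T
√(x + (c(-5, -4) + 28)*(-20)) = √(3507 + (3*(-4) + 28)*(-20)) = √(3507 + (-12 + 28)*(-20)) = √(3507 + 16*(-20)) = √(3507 - 320) = √3187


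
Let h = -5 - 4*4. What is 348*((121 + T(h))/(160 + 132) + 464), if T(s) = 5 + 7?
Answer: 11799027/73 ≈ 1.6163e+5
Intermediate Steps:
h = -21 (h = -5 - 16 = -21)
T(s) = 12
348*((121 + T(h))/(160 + 132) + 464) = 348*((121 + 12)/(160 + 132) + 464) = 348*(133/292 + 464) = 348*(135621/292) = 11799027/73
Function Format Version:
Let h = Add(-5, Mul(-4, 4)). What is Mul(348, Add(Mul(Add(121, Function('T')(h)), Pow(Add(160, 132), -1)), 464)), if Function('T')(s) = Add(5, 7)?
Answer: Rational(11799027, 73) ≈ 1.6163e+5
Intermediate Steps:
h = -21 (h = Add(-5, -16) = -21)
Function('T')(s) = 12
Mul(348, Add(Mul(Add(121, Function('T')(h)), Pow(Add(160, 132), -1)), 464)) = Mul(348, Add(Mul(Add(121, 12), Pow(Add(160, 132), -1)), 464)) = Mul(348, Add(Mul(133, Pow(292, -1)), 464)) = Mul(348, Add(Mul(133, Rational(1, 292)), 464)) = Mul(348, Add(Rational(133, 292), 464)) = Mul(348, Rational(135621, 292)) = Rational(11799027, 73)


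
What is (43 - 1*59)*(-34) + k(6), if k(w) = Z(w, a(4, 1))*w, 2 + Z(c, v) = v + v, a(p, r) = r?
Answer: 544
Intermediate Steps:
Z(c, v) = -2 + 2*v (Z(c, v) = -2 + (v + v) = -2 + 2*v)
k(w) = 0 (k(w) = (-2 + 2*1)*w = (-2 + 2)*w = 0*w = 0)
(43 - 1*59)*(-34) + k(6) = (43 - 1*59)*(-34) + 0 = (43 - 59)*(-34) + 0 = -16*(-34) + 0 = 544 + 0 = 544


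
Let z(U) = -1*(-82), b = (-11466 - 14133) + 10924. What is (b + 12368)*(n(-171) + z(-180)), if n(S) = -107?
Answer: 57675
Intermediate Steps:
b = -14675 (b = -25599 + 10924 = -14675)
z(U) = 82
(b + 12368)*(n(-171) + z(-180)) = (-14675 + 12368)*(-107 + 82) = -2307*(-25) = 57675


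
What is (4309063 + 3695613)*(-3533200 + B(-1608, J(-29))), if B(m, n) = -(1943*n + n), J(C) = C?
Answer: -27830849629024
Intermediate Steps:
B(m, n) = -1944*n
(4309063 + 3695613)*(-3533200 + B(-1608, J(-29))) = (4309063 + 3695613)*(-3533200 - 1944*(-29)) = 8004676*(-3533200 + 56376) = 8004676*(-3476824) = -27830849629024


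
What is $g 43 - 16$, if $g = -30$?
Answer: $-1306$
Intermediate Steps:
$g 43 - 16 = \left(-30\right) 43 - 16 = -1290 - 16 = -1306$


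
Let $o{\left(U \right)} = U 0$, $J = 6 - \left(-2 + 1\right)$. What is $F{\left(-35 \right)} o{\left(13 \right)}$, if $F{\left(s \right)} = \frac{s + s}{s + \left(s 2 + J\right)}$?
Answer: $0$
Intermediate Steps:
$J = 7$ ($J = 6 - -1 = 6 + 1 = 7$)
$o{\left(U \right)} = 0$
$F{\left(s \right)} = \frac{2 s}{7 + 3 s}$ ($F{\left(s \right)} = \frac{s + s}{s + \left(s 2 + 7\right)} = \frac{2 s}{s + \left(2 s + 7\right)} = \frac{2 s}{s + \left(7 + 2 s\right)} = \frac{2 s}{7 + 3 s}$)
$F{\left(-35 \right)} o{\left(13 \right)} = 2 \left(-35\right) \frac{1}{7 + 3 \left(-35\right)} 0 = 2 \left(-35\right) \frac{1}{7 - 105} \cdot 0 = 2 \left(-35\right) \frac{1}{-98} \cdot 0 = 2 \left(-35\right) \left(- \frac{1}{98}\right) 0 = \frac{5}{7} \cdot 0 = 0$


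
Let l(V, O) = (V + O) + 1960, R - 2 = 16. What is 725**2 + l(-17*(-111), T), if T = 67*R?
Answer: 530678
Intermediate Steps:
R = 18 (R = 2 + 16 = 18)
T = 1206 (T = 67*18 = 1206)
l(V, O) = 1960 + O + V (l(V, O) = (O + V) + 1960 = 1960 + O + V)
725**2 + l(-17*(-111), T) = 725**2 + (1960 + 1206 - 17*(-111)) = 525625 + (1960 + 1206 + 1887) = 525625 + 5053 = 530678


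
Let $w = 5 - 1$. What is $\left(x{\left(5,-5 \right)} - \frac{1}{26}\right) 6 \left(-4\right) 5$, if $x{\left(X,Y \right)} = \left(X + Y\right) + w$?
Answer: $- \frac{6180}{13} \approx -475.38$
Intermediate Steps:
$w = 4$
$x{\left(X,Y \right)} = 4 + X + Y$ ($x{\left(X,Y \right)} = \left(X + Y\right) + 4 = 4 + X + Y$)
$\left(x{\left(5,-5 \right)} - \frac{1}{26}\right) 6 \left(-4\right) 5 = \left(\left(4 + 5 - 5\right) - \frac{1}{26}\right) 6 \left(-4\right) 5 = \left(4 - \frac{1}{26}\right) \left(\left(-24\right) 5\right) = \left(4 - \frac{1}{26}\right) \left(-120\right) = \frac{103}{26} \left(-120\right) = - \frac{6180}{13}$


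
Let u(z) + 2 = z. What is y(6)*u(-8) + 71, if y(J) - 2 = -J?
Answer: 111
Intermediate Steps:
u(z) = -2 + z
y(J) = 2 - J
y(6)*u(-8) + 71 = (2 - 1*6)*(-2 - 8) + 71 = (2 - 6)*(-10) + 71 = -4*(-10) + 71 = 40 + 71 = 111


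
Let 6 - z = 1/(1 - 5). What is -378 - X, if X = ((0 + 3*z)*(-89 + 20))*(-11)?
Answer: -58437/4 ≈ -14609.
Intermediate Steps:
z = 25/4 (z = 6 - 1/(1 - 5) = 6 - 1/(-4) = 6 - 1*(-¼) = 6 + ¼ = 25/4 ≈ 6.2500)
X = 56925/4 (X = ((0 + 3*(25/4))*(-89 + 20))*(-11) = ((0 + 75/4)*(-69))*(-11) = ((75/4)*(-69))*(-11) = -5175/4*(-11) = 56925/4 ≈ 14231.)
-378 - X = -378 - 1*56925/4 = -378 - 56925/4 = -58437/4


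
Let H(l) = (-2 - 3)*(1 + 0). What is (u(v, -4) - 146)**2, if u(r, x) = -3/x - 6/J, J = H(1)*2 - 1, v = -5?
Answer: 40538689/1936 ≈ 20939.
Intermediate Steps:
H(l) = -5 (H(l) = -5*1 = -5)
J = -11 (J = -5*2 - 1 = -10 - 1 = -11)
u(r, x) = 6/11 - 3/x (u(r, x) = -3/x - 6/(-11) = -3/x - 6*(-1/11) = -3/x + 6/11 = 6/11 - 3/x)
(u(v, -4) - 146)**2 = ((6/11 - 3/(-4)) - 146)**2 = ((6/11 - 3*(-1/4)) - 146)**2 = ((6/11 + 3/4) - 146)**2 = (57/44 - 146)**2 = (-6367/44)**2 = 40538689/1936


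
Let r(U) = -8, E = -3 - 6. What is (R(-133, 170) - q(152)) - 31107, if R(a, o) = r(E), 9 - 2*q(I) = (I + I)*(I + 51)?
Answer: -527/2 ≈ -263.50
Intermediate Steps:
E = -9
q(I) = 9/2 - I*(51 + I) (q(I) = 9/2 - (I + I)*(I + 51)/2 = 9/2 - 2*I*(51 + I)/2 = 9/2 - I*(51 + I))
R(a, o) = -8
(R(-133, 170) - q(152)) - 31107 = (-8 - (9/2 - 1*152² - 51*152)) - 31107 = (-8 - (9/2 - 1*23104 - 7752)) - 31107 = (-8 - (9/2 - 23104 - 7752)) - 31107 = (-8 - 1*(-61703/2)) - 31107 = (-8 + 61703/2) - 31107 = 61687/2 - 31107 = -527/2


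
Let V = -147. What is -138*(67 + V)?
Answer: 11040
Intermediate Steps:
-138*(67 + V) = -138*(67 - 147) = -138*(-80) = 11040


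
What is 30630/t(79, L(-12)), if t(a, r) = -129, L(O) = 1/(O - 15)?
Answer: -10210/43 ≈ -237.44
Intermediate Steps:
L(O) = 1/(-15 + O)
30630/t(79, L(-12)) = 30630/(-129) = 30630*(-1/129) = -10210/43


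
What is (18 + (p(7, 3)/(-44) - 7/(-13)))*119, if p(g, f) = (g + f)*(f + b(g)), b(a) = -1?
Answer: 307734/143 ≈ 2152.0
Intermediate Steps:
p(g, f) = (-1 + f)*(f + g) (p(g, f) = (g + f)*(f - 1) = (f + g)*(-1 + f) = (-1 + f)*(f + g))
(18 + (p(7, 3)/(-44) - 7/(-13)))*119 = (18 + ((3² - 1*3 - 1*7 + 3*7)/(-44) - 7/(-13)))*119 = (18 + ((9 - 3 - 7 + 21)*(-1/44) - 7*(-1/13)))*119 = (18 + (20*(-1/44) + 7/13))*119 = (18 + (-5/11 + 7/13))*119 = (18 + 12/143)*119 = (2586/143)*119 = 307734/143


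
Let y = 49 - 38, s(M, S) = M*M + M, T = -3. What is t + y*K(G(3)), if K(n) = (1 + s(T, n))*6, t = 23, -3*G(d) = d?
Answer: 485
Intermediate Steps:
G(d) = -d/3
s(M, S) = M + M² (s(M, S) = M² + M = M + M²)
y = 11
K(n) = 42 (K(n) = (1 - 3*(1 - 3))*6 = (1 - 3*(-2))*6 = (1 + 6)*6 = 7*6 = 42)
t + y*K(G(3)) = 23 + 11*42 = 23 + 462 = 485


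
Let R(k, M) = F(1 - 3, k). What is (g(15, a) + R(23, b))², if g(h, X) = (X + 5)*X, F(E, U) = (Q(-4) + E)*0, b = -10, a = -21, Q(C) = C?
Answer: 112896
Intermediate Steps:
F(E, U) = 0 (F(E, U) = (-4 + E)*0 = 0)
R(k, M) = 0
g(h, X) = X*(5 + X) (g(h, X) = (5 + X)*X = X*(5 + X))
(g(15, a) + R(23, b))² = (-21*(5 - 21) + 0)² = (-21*(-16) + 0)² = (336 + 0)² = 336² = 112896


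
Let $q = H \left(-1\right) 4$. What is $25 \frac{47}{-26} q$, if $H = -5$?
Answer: $- \frac{11750}{13} \approx -903.85$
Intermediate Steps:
$q = 20$ ($q = \left(-5\right) \left(-1\right) 4 = 5 \cdot 4 = 20$)
$25 \frac{47}{-26} q = 25 \frac{47}{-26} \cdot 20 = 25 \cdot 47 \left(- \frac{1}{26}\right) 20 = 25 \left(- \frac{47}{26}\right) 20 = \left(- \frac{1175}{26}\right) 20 = - \frac{11750}{13}$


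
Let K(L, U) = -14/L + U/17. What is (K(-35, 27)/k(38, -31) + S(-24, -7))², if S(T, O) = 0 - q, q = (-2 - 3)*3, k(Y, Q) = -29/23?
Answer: 1094815744/6076225 ≈ 180.18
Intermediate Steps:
k(Y, Q) = -29/23 (k(Y, Q) = -29*1/23 = -29/23)
q = -15 (q = -5*3 = -15)
K(L, U) = -14/L + U/17 (K(L, U) = -14/L + U*(1/17) = -14/L + U/17)
S(T, O) = 15 (S(T, O) = 0 - 1*(-15) = 0 + 15 = 15)
(K(-35, 27)/k(38, -31) + S(-24, -7))² = ((-14/(-35) + (1/17)*27)/(-29/23) + 15)² = ((-14*(-1/35) + 27/17)*(-23/29) + 15)² = ((⅖ + 27/17)*(-23/29) + 15)² = ((169/85)*(-23/29) + 15)² = (-3887/2465 + 15)² = (33088/2465)² = 1094815744/6076225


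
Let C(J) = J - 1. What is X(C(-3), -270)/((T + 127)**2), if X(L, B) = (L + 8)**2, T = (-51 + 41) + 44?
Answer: 16/25921 ≈ 0.00061726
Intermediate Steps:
C(J) = -1 + J
T = 34 (T = -10 + 44 = 34)
X(L, B) = (8 + L)**2
X(C(-3), -270)/((T + 127)**2) = (8 + (-1 - 3))**2/((34 + 127)**2) = (8 - 4)**2/(161**2) = 4**2/25921 = 16*(1/25921) = 16/25921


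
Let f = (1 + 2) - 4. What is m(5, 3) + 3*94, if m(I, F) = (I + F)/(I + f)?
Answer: 284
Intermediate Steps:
f = -1 (f = 3 - 4 = -1)
m(I, F) = (F + I)/(-1 + I) (m(I, F) = (I + F)/(I - 1) = (F + I)/(-1 + I))
m(5, 3) + 3*94 = (3 + 5)/(-1 + 5) + 3*94 = 8/4 + 282 = (¼)*8 + 282 = 2 + 282 = 284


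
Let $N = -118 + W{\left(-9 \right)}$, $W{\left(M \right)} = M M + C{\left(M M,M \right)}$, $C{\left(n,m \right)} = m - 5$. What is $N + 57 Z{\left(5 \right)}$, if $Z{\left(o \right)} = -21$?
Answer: $-1248$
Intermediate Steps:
$C{\left(n,m \right)} = -5 + m$
$W{\left(M \right)} = -5 + M + M^{2}$ ($W{\left(M \right)} = M M + \left(-5 + M\right) = M^{2} + \left(-5 + M\right) = -5 + M + M^{2}$)
$N = -51$ ($N = -118 - \left(14 - 81\right) = -118 - -67 = -118 + 67 = -51$)
$N + 57 Z{\left(5 \right)} = -51 + 57 \left(-21\right) = -51 - 1197 = -1248$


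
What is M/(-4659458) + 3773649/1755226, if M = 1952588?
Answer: 643451172607/371745537614 ≈ 1.7309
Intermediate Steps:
M/(-4659458) + 3773649/1755226 = 1952588/(-4659458) + 3773649/1755226 = 1952588*(-1/4659458) + 3773649*(1/1755226) = -976294/2329729 + 343059/159566 = 643451172607/371745537614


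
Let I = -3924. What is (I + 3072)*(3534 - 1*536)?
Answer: -2554296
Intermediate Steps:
(I + 3072)*(3534 - 1*536) = (-3924 + 3072)*(3534 - 1*536) = -852*(3534 - 536) = -852*2998 = -2554296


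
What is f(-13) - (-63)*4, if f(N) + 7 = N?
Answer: 232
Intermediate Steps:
f(N) = -7 + N
f(-13) - (-63)*4 = (-7 - 13) - (-63)*4 = -20 - 1*(-252) = -20 + 252 = 232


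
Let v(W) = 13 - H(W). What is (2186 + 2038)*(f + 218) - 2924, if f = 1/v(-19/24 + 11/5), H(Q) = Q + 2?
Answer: 1057018988/1151 ≈ 9.1835e+5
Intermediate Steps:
H(Q) = 2 + Q
v(W) = 11 - W (v(W) = 13 - (2 + W) = 13 + (-2 - W) = 11 - W)
f = 120/1151 (f = 1/(11 - (-19/24 + 11/5)) = 1/(11 - 1*169/120) = 1/(11 - 169/120) = 1/(1151/120) = 120/1151 ≈ 0.10426)
(2186 + 2038)*(f + 218) - 2924 = (2186 + 2038)*(120/1151 + 218) - 2924 = 4224*(251038/1151) - 2924 = 1060384512/1151 - 2924 = 1057018988/1151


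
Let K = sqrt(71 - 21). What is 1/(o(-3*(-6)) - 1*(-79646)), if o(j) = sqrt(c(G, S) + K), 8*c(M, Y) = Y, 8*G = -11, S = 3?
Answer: 1/(79646 + sqrt(3/8 + 5*sqrt(2))) ≈ 1.2555e-5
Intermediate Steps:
G = -11/8 (G = (1/8)*(-11) = -11/8 ≈ -1.3750)
c(M, Y) = Y/8
K = 5*sqrt(2) (K = sqrt(50) = 5*sqrt(2) ≈ 7.0711)
o(j) = sqrt(3/8 + 5*sqrt(2)) (o(j) = sqrt((1/8)*3 + 5*sqrt(2)) = sqrt(3/8 + 5*sqrt(2)))
1/(o(-3*(-6)) - 1*(-79646)) = 1/(sqrt(6 + 80*sqrt(2))/4 - 1*(-79646)) = 1/(sqrt(6 + 80*sqrt(2))/4 + 79646) = 1/(79646 + sqrt(6 + 80*sqrt(2))/4)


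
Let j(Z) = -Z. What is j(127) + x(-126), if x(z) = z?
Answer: -253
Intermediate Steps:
j(127) + x(-126) = -1*127 - 126 = -127 - 126 = -253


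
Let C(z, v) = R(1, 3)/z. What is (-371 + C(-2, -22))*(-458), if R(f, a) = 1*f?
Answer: 170147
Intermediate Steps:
R(f, a) = f
C(z, v) = 1/z
(-371 + C(-2, -22))*(-458) = (-371 + 1/(-2))*(-458) = (-371 - 1/2)*(-458) = -743/2*(-458) = 170147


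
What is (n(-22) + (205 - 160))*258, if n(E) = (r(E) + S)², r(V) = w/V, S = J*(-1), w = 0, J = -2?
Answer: 12642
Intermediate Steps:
S = 2 (S = -2*(-1) = 2)
r(V) = 0 (r(V) = 0/V = 0)
n(E) = 4 (n(E) = (0 + 2)² = 2² = 4)
(n(-22) + (205 - 160))*258 = (4 + (205 - 160))*258 = (4 + 45)*258 = 49*258 = 12642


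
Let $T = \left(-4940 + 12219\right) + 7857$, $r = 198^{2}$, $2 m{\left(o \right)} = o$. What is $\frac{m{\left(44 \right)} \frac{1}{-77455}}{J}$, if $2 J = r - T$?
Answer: $- \frac{1}{42367885} \approx -2.3603 \cdot 10^{-8}$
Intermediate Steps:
$m{\left(o \right)} = \frac{o}{2}$
$r = 39204$
$T = 15136$ ($T = 7279 + 7857 = 15136$)
$J = 12034$ ($J = \frac{39204 - 15136}{2} = \frac{1}{2} \cdot 24068 = 12034$)
$\frac{m{\left(44 \right)} \frac{1}{-77455}}{J} = \frac{\frac{1}{2} \cdot 44 \frac{1}{-77455}}{12034} = 22 \left(- \frac{1}{77455}\right) \frac{1}{12034} = \left(- \frac{22}{77455}\right) \frac{1}{12034} = - \frac{1}{42367885}$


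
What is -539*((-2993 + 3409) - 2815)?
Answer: 1293061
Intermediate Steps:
-539*((-2993 + 3409) - 2815) = -539*(416 - 2815) = -539*(-2399) = 1293061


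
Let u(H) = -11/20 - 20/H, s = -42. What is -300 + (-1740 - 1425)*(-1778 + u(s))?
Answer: 157564501/28 ≈ 5.6273e+6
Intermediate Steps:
u(H) = -11/20 - 20/H (u(H) = -11*1/20 - 20/H = -11/20 - 20/H)
-300 + (-1740 - 1425)*(-1778 + u(s)) = -300 + (-1740 - 1425)*(-1778 + (-11/20 - 20/(-42))) = -300 - 3165*(-1778 + (-11/20 - 20*(-1/42))) = -300 - 3165*(-1778 + (-11/20 + 10/21)) = -300 - 3165*(-1778 - 31/420) = -300 - 3165*(-746791/420) = -300 + 157572901/28 = 157564501/28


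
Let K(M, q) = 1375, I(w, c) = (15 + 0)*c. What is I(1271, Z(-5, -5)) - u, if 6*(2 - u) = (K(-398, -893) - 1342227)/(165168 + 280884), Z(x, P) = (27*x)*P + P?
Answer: 6722560531/669078 ≈ 10048.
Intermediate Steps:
Z(x, P) = P + 27*P*x (Z(x, P) = 27*P*x + P = P + 27*P*x)
I(w, c) = 15*c
u = 1673369/669078 (u = 2 - (1375 - 1342227)/(6*(165168 + 280884)) = 2 - (-670426)/(3*446052) = 2 - ⅙*(-335213/111513) = 2 + 335213/669078 = 1673369/669078 ≈ 2.5010)
I(1271, Z(-5, -5)) - u = 15*(-5*(1 + 27*(-5))) - 1*1673369/669078 = 15*(-5*(1 - 135)) - 1673369/669078 = 15*(-5*(-134)) - 1673369/669078 = 15*670 - 1673369/669078 = 10050 - 1673369/669078 = 6722560531/669078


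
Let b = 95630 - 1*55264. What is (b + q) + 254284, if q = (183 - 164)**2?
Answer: 295011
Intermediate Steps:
b = 40366 (b = 95630 - 55264 = 40366)
q = 361 (q = 19**2 = 361)
(b + q) + 254284 = (40366 + 361) + 254284 = 40727 + 254284 = 295011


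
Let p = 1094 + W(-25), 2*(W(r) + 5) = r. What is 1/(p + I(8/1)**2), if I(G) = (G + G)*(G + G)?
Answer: 2/133225 ≈ 1.5012e-5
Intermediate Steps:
W(r) = -5 + r/2
I(G) = 4*G**2 (I(G) = (2*G)*(2*G) = 4*G**2)
p = 2153/2 (p = 1094 + (-5 + (1/2)*(-25)) = 1094 + (-5 - 25/2) = 1094 - 35/2 = 2153/2 ≈ 1076.5)
1/(p + I(8/1)**2) = 1/(2153/2 + (4*(8/1)**2)**2) = 1/(2153/2 + (4*(8*1)**2)**2) = 1/(2153/2 + (4*8**2)**2) = 1/(2153/2 + (4*64)**2) = 1/(2153/2 + 256**2) = 1/(2153/2 + 65536) = 1/(133225/2) = 2/133225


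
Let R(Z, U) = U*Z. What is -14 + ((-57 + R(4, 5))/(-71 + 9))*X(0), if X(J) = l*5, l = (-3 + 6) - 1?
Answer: -249/31 ≈ -8.0323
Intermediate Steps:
l = 2 (l = 3 - 1 = 2)
X(J) = 10 (X(J) = 2*5 = 10)
-14 + ((-57 + R(4, 5))/(-71 + 9))*X(0) = -14 + ((-57 + 5*4)/(-71 + 9))*10 = -14 + ((-57 + 20)/(-62))*10 = -14 - 37*(-1/62)*10 = -14 + (37/62)*10 = -14 + 185/31 = -249/31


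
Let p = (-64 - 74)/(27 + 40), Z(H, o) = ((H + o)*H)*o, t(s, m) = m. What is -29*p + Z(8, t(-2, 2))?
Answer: 14722/67 ≈ 219.73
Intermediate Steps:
Z(H, o) = H*o*(H + o) (Z(H, o) = (H*(H + o))*o = H*o*(H + o))
p = -138/67 ≈ -2.0597
-29*p + Z(8, t(-2, 2)) = -29*(-138/67) + 8*2*(8 + 2) = 4002/67 + 8*2*10 = 4002/67 + 160 = 14722/67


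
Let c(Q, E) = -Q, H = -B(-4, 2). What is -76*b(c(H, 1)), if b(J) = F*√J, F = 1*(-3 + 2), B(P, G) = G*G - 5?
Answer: 76*I ≈ 76.0*I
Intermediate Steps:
B(P, G) = -5 + G² (B(P, G) = G² - 5 = -5 + G²)
H = 1 (H = -(-5 + 2²) = -(-5 + 4) = -1*(-1) = 1)
F = -1 (F = 1*(-1) = -1)
b(J) = -√J
-76*b(c(H, 1)) = -(-76)*√(-1*1) = -(-76)*√(-1) = -(-76)*I = 76*I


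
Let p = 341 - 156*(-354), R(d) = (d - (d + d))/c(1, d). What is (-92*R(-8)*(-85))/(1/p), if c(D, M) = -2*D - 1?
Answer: -3476146400/3 ≈ -1.1587e+9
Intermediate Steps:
c(D, M) = -1 - 2*D
R(d) = d/3 (R(d) = (d - (d + d))/(-1 - 2*1) = (d - 2*d)/(-1 - 2) = (d - 2*d)/(-3) = -d*(-1/3) = d/3)
p = 55565 (p = 341 + 55224 = 55565)
(-92*R(-8)*(-85))/(1/p) = (-92*(-8)/3*(-85))/(1/55565) = (-92*(-8/3)*(-85))/(1/55565) = ((736/3)*(-85))*55565 = -62560/3*55565 = -3476146400/3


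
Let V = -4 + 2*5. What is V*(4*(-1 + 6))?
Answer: 120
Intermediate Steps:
V = 6 (V = -4 + 10 = 6)
V*(4*(-1 + 6)) = 6*(4*(-1 + 6)) = 6*(4*5) = 6*20 = 120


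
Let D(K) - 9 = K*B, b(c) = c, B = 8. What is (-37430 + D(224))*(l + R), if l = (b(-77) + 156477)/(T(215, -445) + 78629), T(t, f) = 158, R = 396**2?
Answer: -440204083214368/78787 ≈ -5.5873e+9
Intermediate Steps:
R = 156816
l = 156400/78787 (l = (-77 + 156477)/(158 + 78629) = 156400/78787 ≈ 1.9851)
D(K) = 9 + 8*K (D(K) = 9 + K*8 = 9 + 8*K)
(-37430 + D(224))*(l + R) = (-37430 + (9 + 8*224))*(156400/78787 + 156816) = (-37430 + (9 + 1792))*(12355218592/78787) = (-37430 + 1801)*(12355218592/78787) = -35629*12355218592/78787 = -440204083214368/78787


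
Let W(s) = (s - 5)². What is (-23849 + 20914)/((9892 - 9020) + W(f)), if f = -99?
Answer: -2935/11688 ≈ -0.25111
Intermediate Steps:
W(s) = (-5 + s)²
(-23849 + 20914)/((9892 - 9020) + W(f)) = (-23849 + 20914)/((9892 - 9020) + (-5 - 99)²) = -2935/(872 + (-104)²) = -2935/(872 + 10816) = -2935/11688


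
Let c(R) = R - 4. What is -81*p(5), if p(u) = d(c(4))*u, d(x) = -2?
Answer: 810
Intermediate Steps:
c(R) = -4 + R
p(u) = -2*u
-81*p(5) = -(-162)*5 = -81*(-10) = 810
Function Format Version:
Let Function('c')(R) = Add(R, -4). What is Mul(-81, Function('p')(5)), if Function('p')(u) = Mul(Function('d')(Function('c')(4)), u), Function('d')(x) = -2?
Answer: 810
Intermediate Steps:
Function('c')(R) = Add(-4, R)
Function('p')(u) = Mul(-2, u)
Mul(-81, Function('p')(5)) = Mul(-81, Mul(-2, 5)) = Mul(-81, -10) = 810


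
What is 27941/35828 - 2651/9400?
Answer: 41916343/84195800 ≈ 0.49784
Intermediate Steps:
27941/35828 - 2651/9400 = 41916343/84195800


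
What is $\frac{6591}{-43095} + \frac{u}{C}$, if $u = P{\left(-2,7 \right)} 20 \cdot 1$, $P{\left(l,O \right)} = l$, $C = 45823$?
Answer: $- \frac{599099}{3894955} \approx -0.15381$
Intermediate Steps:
$u = -40$ ($u = \left(-2\right) 20 \cdot 1 = \left(-40\right) 1 = -40$)
$\frac{6591}{-43095} + \frac{u}{C} = \frac{6591}{-43095} - \frac{40}{45823} = 6591 \left(- \frac{1}{43095}\right) - \frac{40}{45823} = - \frac{13}{85} - \frac{40}{45823} = - \frac{599099}{3894955}$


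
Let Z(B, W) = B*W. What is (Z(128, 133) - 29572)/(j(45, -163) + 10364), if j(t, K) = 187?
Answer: -12548/10551 ≈ -1.1893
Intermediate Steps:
(Z(128, 133) - 29572)/(j(45, -163) + 10364) = (128*133 - 29572)/(187 + 10364) = (17024 - 29572)/10551 = -12548*1/10551 = -12548/10551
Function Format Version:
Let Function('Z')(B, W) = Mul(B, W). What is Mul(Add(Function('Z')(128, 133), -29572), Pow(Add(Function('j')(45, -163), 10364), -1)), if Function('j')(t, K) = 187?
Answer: Rational(-12548, 10551) ≈ -1.1893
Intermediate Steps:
Mul(Add(Function('Z')(128, 133), -29572), Pow(Add(Function('j')(45, -163), 10364), -1)) = Mul(Add(Mul(128, 133), -29572), Pow(Add(187, 10364), -1)) = Mul(Add(17024, -29572), Pow(10551, -1)) = Mul(-12548, Rational(1, 10551)) = Rational(-12548, 10551)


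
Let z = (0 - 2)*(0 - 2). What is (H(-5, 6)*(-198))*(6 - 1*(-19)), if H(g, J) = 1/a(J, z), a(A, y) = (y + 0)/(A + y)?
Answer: -12375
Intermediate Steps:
z = 4 (z = -2*(-2) = 4)
a(A, y) = y/(A + y)
H(g, J) = 1 + J/4 (H(g, J) = 1/(4/(J + 4)) = 1/(4/(4 + J)) = 1 + J/4)
(H(-5, 6)*(-198))*(6 - 1*(-19)) = ((1 + (1/4)*6)*(-198))*(6 - 1*(-19)) = ((1 + 3/2)*(-198))*(6 + 19) = ((5/2)*(-198))*25 = -495*25 = -12375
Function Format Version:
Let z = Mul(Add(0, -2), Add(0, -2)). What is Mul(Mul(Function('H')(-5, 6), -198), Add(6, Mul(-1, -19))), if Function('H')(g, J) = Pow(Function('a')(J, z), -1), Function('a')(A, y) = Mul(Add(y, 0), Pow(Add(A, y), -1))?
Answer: -12375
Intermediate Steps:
z = 4 (z = Mul(-2, -2) = 4)
Function('a')(A, y) = Mul(y, Pow(Add(A, y), -1))
Function('H')(g, J) = Add(1, Mul(Rational(1, 4), J)) (Function('H')(g, J) = Pow(Mul(4, Pow(Add(J, 4), -1)), -1) = Pow(Mul(4, Pow(Add(4, J), -1)), -1) = Add(1, Mul(Rational(1, 4), J)))
Mul(Mul(Function('H')(-5, 6), -198), Add(6, Mul(-1, -19))) = Mul(Mul(Add(1, Mul(Rational(1, 4), 6)), -198), Add(6, Mul(-1, -19))) = Mul(Mul(Add(1, Rational(3, 2)), -198), Add(6, 19)) = Mul(Mul(Rational(5, 2), -198), 25) = Mul(-495, 25) = -12375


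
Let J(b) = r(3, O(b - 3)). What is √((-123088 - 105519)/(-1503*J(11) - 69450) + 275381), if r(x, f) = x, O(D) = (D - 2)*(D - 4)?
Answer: √1506332714552574/73959 ≈ 524.77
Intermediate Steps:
O(D) = (-4 + D)*(-2 + D) (O(D) = (-2 + D)*(-4 + D) = (-4 + D)*(-2 + D))
J(b) = 3
√((-123088 - 105519)/(-1503*J(11) - 69450) + 275381) = √((-123088 - 105519)/(-1503*3 - 69450) + 275381) = √(-228607/(-4509 - 69450) + 275381) = √(-228607/(-73959) + 275381) = √(-228607*(-1/73959) + 275381) = √(228607/73959 + 275381) = √(20367131986/73959) = √1506332714552574/73959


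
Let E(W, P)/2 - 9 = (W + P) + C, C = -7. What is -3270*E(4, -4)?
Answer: -13080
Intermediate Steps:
E(W, P) = 4 + 2*P + 2*W (E(W, P) = 18 + 2*((W + P) - 7) = 18 + 2*((P + W) - 7) = 18 + 2*(-7 + P + W) = 18 + (-14 + 2*P + 2*W) = 4 + 2*P + 2*W)
-3270*E(4, -4) = -3270*(4 + 2*(-4) + 2*4) = -3270*(4 - 8 + 8) = -3270*4 = -13080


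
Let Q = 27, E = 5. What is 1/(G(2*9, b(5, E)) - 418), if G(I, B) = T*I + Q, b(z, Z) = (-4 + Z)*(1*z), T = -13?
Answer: -1/625 ≈ -0.0016000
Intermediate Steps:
b(z, Z) = z*(-4 + Z) (b(z, Z) = (-4 + Z)*z = z*(-4 + Z))
G(I, B) = 27 - 13*I (G(I, B) = -13*I + 27 = 27 - 13*I)
1/(G(2*9, b(5, E)) - 418) = 1/((27 - 26*9) - 418) = 1/((27 - 13*18) - 418) = 1/((27 - 234) - 418) = 1/(-207 - 418) = 1/(-625) = -1/625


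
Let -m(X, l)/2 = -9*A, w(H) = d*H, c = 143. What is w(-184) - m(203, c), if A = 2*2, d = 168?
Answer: -30984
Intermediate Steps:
w(H) = 168*H
A = 4
m(X, l) = 72 (m(X, l) = -(-18)*4 = -2*(-36) = 72)
w(-184) - m(203, c) = 168*(-184) - 1*72 = -30912 - 72 = -30984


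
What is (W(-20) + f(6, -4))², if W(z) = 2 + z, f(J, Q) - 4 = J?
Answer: 64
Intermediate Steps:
f(J, Q) = 4 + J
(W(-20) + f(6, -4))² = ((2 - 20) + (4 + 6))² = (-18 + 10)² = (-8)² = 64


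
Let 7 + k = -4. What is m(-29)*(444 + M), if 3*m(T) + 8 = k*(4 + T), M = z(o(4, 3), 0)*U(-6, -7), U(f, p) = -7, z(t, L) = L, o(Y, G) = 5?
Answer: 39516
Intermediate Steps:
k = -11 (k = -7 - 4 = -11)
M = 0 (M = 0*(-7) = 0)
m(T) = -52/3 - 11*T/3 (m(T) = -8/3 + (-11*(4 + T))/3 = -8/3 + (-44 - 11*T)/3 = -8/3 + (-44/3 - 11*T/3) = -52/3 - 11*T/3)
m(-29)*(444 + M) = (-52/3 - 11/3*(-29))*(444 + 0) = (-52/3 + 319/3)*444 = 89*444 = 39516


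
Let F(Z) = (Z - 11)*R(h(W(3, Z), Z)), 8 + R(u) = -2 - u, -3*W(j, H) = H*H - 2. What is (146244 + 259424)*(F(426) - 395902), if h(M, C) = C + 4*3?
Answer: -236026567096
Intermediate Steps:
W(j, H) = ⅔ - H²/3 (W(j, H) = -(H*H - 2)/3 = -(H² - 2)/3 = -(-2 + H²)/3 = ⅔ - H²/3)
h(M, C) = 12 + C (h(M, C) = C + 12 = 12 + C)
R(u) = -10 - u (R(u) = -8 + (-2 - u) = -10 - u)
F(Z) = (-22 - Z)*(-11 + Z) (F(Z) = (Z - 11)*(-10 - (12 + Z)) = (-11 + Z)*(-10 + (-12 - Z)) = (-11 + Z)*(-22 - Z) = (-22 - Z)*(-11 + Z))
(146244 + 259424)*(F(426) - 395902) = (146244 + 259424)*(-(-11 + 426)*(22 + 426) - 395902) = 405668*(-1*415*448 - 395902) = 405668*(-185920 - 395902) = 405668*(-581822) = -236026567096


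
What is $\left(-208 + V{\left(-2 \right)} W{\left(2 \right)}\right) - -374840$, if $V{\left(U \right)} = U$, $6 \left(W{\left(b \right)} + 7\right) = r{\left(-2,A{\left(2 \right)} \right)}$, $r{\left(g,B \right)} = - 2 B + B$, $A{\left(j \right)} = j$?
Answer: $\frac{1123940}{3} \approx 3.7465 \cdot 10^{5}$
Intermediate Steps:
$r{\left(g,B \right)} = - B$
$W{\left(b \right)} = - \frac{22}{3}$ ($W{\left(b \right)} = -7 + \frac{\left(-1\right) 2}{6} = -7 + \frac{1}{6} \left(-2\right) = -7 - \frac{1}{3} = - \frac{22}{3}$)
$\left(-208 + V{\left(-2 \right)} W{\left(2 \right)}\right) - -374840 = \left(-208 - - \frac{44}{3}\right) - -374840 = \left(-208 + \frac{44}{3}\right) + 374840 = - \frac{580}{3} + 374840 = \frac{1123940}{3}$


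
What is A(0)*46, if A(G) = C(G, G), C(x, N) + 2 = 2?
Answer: 0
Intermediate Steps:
C(x, N) = 0 (C(x, N) = -2 + 2 = 0)
A(G) = 0
A(0)*46 = 0*46 = 0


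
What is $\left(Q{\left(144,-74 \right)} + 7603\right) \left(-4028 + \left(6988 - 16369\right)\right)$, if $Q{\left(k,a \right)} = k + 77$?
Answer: $-104912016$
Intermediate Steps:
$Q{\left(k,a \right)} = 77 + k$
$\left(Q{\left(144,-74 \right)} + 7603\right) \left(-4028 + \left(6988 - 16369\right)\right) = \left(\left(77 + 144\right) + 7603\right) \left(-4028 + \left(6988 - 16369\right)\right) = \left(221 + 7603\right) \left(-4028 - 9381\right) = 7824 \left(-13409\right) = -104912016$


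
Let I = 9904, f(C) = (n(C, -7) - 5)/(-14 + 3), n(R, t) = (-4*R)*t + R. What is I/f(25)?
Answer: -6809/45 ≈ -151.31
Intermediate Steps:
n(R, t) = R - 4*R*t (n(R, t) = -4*R*t + R = R - 4*R*t)
f(C) = 5/11 - 29*C/11 (f(C) = (C*(1 - 4*(-7)) - 5)/(-14 + 3) = (C*(1 + 28) - 5)/(-11) = (C*29 - 5)*(-1/11) = (29*C - 5)*(-1/11) = (-5 + 29*C)*(-1/11) = 5/11 - 29*C/11)
I/f(25) = 9904/(5/11 - 29/11*25) = 9904/(5/11 - 725/11) = 9904/(-720/11) = 9904*(-11/720) = -6809/45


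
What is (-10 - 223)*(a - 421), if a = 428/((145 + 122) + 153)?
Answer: 10274834/105 ≈ 97856.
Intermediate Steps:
a = 107/105 (a = 428/(267 + 153) = 428/420 = 428*(1/420) = 107/105 ≈ 1.0190)
(-10 - 223)*(a - 421) = (-10 - 223)*(107/105 - 421) = -233*(-44098/105) = 10274834/105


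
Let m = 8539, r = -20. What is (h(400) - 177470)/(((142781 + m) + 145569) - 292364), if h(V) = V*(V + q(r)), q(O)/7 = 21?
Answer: 8266/905 ≈ 9.1337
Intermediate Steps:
q(O) = 147 (q(O) = 7*21 = 147)
h(V) = V*(147 + V) (h(V) = V*(V + 147) = V*(147 + V))
(h(400) - 177470)/(((142781 + m) + 145569) - 292364) = (400*(147 + 400) - 177470)/(((142781 + 8539) + 145569) - 292364) = (400*547 - 177470)/((151320 + 145569) - 292364) = (218800 - 177470)/(296889 - 292364) = 41330/4525 = 41330*(1/4525) = 8266/905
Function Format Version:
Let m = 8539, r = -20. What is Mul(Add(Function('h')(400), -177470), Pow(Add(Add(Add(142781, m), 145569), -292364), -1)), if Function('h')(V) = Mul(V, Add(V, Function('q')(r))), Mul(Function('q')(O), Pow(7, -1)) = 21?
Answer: Rational(8266, 905) ≈ 9.1337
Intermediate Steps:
Function('q')(O) = 147 (Function('q')(O) = Mul(7, 21) = 147)
Function('h')(V) = Mul(V, Add(147, V)) (Function('h')(V) = Mul(V, Add(V, 147)) = Mul(V, Add(147, V)))
Mul(Add(Function('h')(400), -177470), Pow(Add(Add(Add(142781, m), 145569), -292364), -1)) = Mul(Add(Mul(400, Add(147, 400)), -177470), Pow(Add(Add(Add(142781, 8539), 145569), -292364), -1)) = Mul(Add(Mul(400, 547), -177470), Pow(Add(Add(151320, 145569), -292364), -1)) = Mul(Add(218800, -177470), Pow(Add(296889, -292364), -1)) = Mul(41330, Pow(4525, -1)) = Mul(41330, Rational(1, 4525)) = Rational(8266, 905)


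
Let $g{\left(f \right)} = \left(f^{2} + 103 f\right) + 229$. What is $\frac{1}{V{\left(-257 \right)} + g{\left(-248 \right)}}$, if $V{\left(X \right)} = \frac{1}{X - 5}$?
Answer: $\frac{262}{9481517} \approx 2.7633 \cdot 10^{-5}$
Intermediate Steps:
$V{\left(X \right)} = \frac{1}{-5 + X}$
$g{\left(f \right)} = 229 + f^{2} + 103 f$
$\frac{1}{V{\left(-257 \right)} + g{\left(-248 \right)}} = \frac{1}{\frac{1}{-5 - 257} + \left(229 + \left(-248\right)^{2} + 103 \left(-248\right)\right)} = \frac{1}{\frac{1}{-262} + \left(229 + 61504 - 25544\right)} = \frac{1}{- \frac{1}{262} + 36189} = \frac{1}{\frac{9481517}{262}} = \frac{262}{9481517}$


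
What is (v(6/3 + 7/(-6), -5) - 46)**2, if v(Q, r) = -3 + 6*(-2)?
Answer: 3721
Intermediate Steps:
v(Q, r) = -15 (v(Q, r) = -3 - 12 = -15)
(v(6/3 + 7/(-6), -5) - 46)**2 = (-15 - 46)**2 = (-61)**2 = 3721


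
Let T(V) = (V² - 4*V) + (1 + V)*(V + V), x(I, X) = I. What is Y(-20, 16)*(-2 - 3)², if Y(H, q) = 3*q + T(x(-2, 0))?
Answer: 1600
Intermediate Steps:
T(V) = V² - 4*V + 2*V*(1 + V) (T(V) = (V² - 4*V) + (1 + V)*(2*V) = (V² - 4*V) + 2*V*(1 + V) = V² - 4*V + 2*V*(1 + V))
Y(H, q) = 16 + 3*q (Y(H, q) = 3*q - 2*(-2 + 3*(-2)) = 3*q - 2*(-2 - 6) = 3*q - 2*(-8) = 3*q + 16 = 16 + 3*q)
Y(-20, 16)*(-2 - 3)² = (16 + 3*16)*(-2 - 3)² = (16 + 48)*(-5)² = 64*25 = 1600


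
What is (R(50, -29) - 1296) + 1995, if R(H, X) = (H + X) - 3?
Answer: 717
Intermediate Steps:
R(H, X) = -3 + H + X
(R(50, -29) - 1296) + 1995 = ((-3 + 50 - 29) - 1296) + 1995 = (18 - 1296) + 1995 = -1278 + 1995 = 717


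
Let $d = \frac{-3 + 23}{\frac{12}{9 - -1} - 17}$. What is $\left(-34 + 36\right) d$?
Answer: $- \frac{200}{79} \approx -2.5316$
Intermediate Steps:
$d = - \frac{100}{79}$ ($d = \frac{20}{\frac{12}{9 + 1} - 17} = \frac{20}{\frac{12}{10} - 17} = \frac{20}{12 \cdot \frac{1}{10} - 17} = \frac{20}{\frac{6}{5} - 17} = \frac{20}{- \frac{79}{5}} = 20 \left(- \frac{5}{79}\right) = - \frac{100}{79} \approx -1.2658$)
$\left(-34 + 36\right) d = \left(-34 + 36\right) \left(- \frac{100}{79}\right) = 2 \left(- \frac{100}{79}\right) = - \frac{200}{79}$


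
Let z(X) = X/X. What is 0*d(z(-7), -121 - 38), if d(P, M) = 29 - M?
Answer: 0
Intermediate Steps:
z(X) = 1
0*d(z(-7), -121 - 38) = 0*(29 - (-121 - 38)) = 0*(29 - 1*(-159)) = 0*(29 + 159) = 0*188 = 0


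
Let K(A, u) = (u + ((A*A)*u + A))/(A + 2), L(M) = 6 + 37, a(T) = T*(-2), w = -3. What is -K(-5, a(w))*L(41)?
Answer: 6493/3 ≈ 2164.3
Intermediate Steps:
a(T) = -2*T
L(M) = 43
K(A, u) = (A + u + u*A²)/(2 + A) (K(A, u) = (u + (A²*u + A))/(2 + A) = (u + (u*A² + A))/(2 + A) = (u + (A + u*A²))/(2 + A) = (A + u + u*A²)/(2 + A))
-K(-5, a(w))*L(41) = -(-5 - 2*(-3) - 2*(-3)*(-5)²)/(2 - 5)*43 = -(-5 + 6 + 6*25)/(-3)*43 = -(-(-5 + 6 + 150)/3)*43 = -(-⅓*151)*43 = -(-151)*43/3 = -1*(-6493/3) = 6493/3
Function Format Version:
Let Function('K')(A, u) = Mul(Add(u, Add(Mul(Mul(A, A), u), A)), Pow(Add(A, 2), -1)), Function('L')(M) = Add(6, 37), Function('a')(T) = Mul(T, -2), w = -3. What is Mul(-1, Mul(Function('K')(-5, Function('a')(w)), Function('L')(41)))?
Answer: Rational(6493, 3) ≈ 2164.3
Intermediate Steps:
Function('a')(T) = Mul(-2, T)
Function('L')(M) = 43
Function('K')(A, u) = Mul(Pow(Add(2, A), -1), Add(A, u, Mul(u, Pow(A, 2)))) (Function('K')(A, u) = Mul(Add(u, Add(Mul(Pow(A, 2), u), A)), Pow(Add(2, A), -1)) = Mul(Add(u, Add(Mul(u, Pow(A, 2)), A)), Pow(Add(2, A), -1)) = Mul(Add(u, Add(A, Mul(u, Pow(A, 2)))), Pow(Add(2, A), -1)) = Mul(Add(A, u, Mul(u, Pow(A, 2))), Pow(Add(2, A), -1)) = Mul(Pow(Add(2, A), -1), Add(A, u, Mul(u, Pow(A, 2)))))
Mul(-1, Mul(Function('K')(-5, Function('a')(w)), Function('L')(41))) = Mul(-1, Mul(Mul(Pow(Add(2, -5), -1), Add(-5, Mul(-2, -3), Mul(Mul(-2, -3), Pow(-5, 2)))), 43)) = Mul(-1, Mul(Mul(Pow(-3, -1), Add(-5, 6, Mul(6, 25))), 43)) = Mul(-1, Mul(Mul(Rational(-1, 3), Add(-5, 6, 150)), 43)) = Mul(-1, Mul(Mul(Rational(-1, 3), 151), 43)) = Mul(-1, Mul(Rational(-151, 3), 43)) = Mul(-1, Rational(-6493, 3)) = Rational(6493, 3)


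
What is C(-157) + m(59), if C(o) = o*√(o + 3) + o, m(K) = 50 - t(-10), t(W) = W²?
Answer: -207 - 157*I*√154 ≈ -207.0 - 1948.3*I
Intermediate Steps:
m(K) = -50 (m(K) = 50 - 1*(-10)² = 50 - 1*100 = 50 - 100 = -50)
C(o) = o + o*√(3 + o) (C(o) = o*√(3 + o) + o = o + o*√(3 + o))
C(-157) + m(59) = -157*(1 + √(3 - 157)) - 50 = -157*(1 + √(-154)) - 50 = -157*(1 + I*√154) - 50 = (-157 - 157*I*√154) - 50 = -207 - 157*I*√154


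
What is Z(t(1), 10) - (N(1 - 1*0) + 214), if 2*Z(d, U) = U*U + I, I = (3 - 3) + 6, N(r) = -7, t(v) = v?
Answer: -154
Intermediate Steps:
I = 6 (I = 0 + 6 = 6)
Z(d, U) = 3 + U**2/2 (Z(d, U) = (U*U + 6)/2 = (U**2 + 6)/2 = (6 + U**2)/2 = 3 + U**2/2)
Z(t(1), 10) - (N(1 - 1*0) + 214) = (3 + (1/2)*10**2) - (-7 + 214) = (3 + (1/2)*100) - 1*207 = (3 + 50) - 207 = 53 - 207 = -154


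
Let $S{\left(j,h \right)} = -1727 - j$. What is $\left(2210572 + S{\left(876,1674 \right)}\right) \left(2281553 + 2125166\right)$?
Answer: $9729898943711$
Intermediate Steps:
$\left(2210572 + S{\left(876,1674 \right)}\right) \left(2281553 + 2125166\right) = \left(2210572 - 2603\right) \left(2281553 + 2125166\right) = \left(2210572 - 2603\right) 4406719 = 2207969 \cdot 4406719 = 9729898943711$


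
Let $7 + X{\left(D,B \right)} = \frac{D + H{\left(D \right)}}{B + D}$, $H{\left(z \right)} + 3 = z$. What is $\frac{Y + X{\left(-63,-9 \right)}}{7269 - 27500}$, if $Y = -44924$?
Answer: $\frac{1078301}{485544} \approx 2.2208$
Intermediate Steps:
$H{\left(z \right)} = -3 + z$
$X{\left(D,B \right)} = -7 + \frac{-3 + 2 D}{B + D}$ ($X{\left(D,B \right)} = -7 + \frac{D + \left(-3 + D\right)}{B + D} = -7 + \frac{-3 + 2 D}{B + D}$)
$\frac{Y + X{\left(-63,-9 \right)}}{7269 - 27500} = \frac{-44924 + \frac{-3 - -63 - -315}{-9 - 63}}{7269 - 27500} = \frac{-44924 + \frac{-3 + 63 + 315}{-72}}{-20231} = \left(-44924 - \frac{125}{24}\right) \left(- \frac{1}{20231}\right) = \left(- \frac{1078301}{24}\right) \left(- \frac{1}{20231}\right) = \frac{1078301}{485544}$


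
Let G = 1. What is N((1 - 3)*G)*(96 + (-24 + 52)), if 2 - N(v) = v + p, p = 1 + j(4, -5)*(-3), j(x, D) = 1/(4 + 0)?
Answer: 465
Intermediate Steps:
j(x, D) = ¼ (j(x, D) = 1/4 = ¼)
p = ¼ (p = 1 + (¼)*(-3) = 1 - ¾ = ¼ ≈ 0.25000)
N(v) = 7/4 - v (N(v) = 2 - (v + ¼) = 2 - (¼ + v) = 2 + (-¼ - v) = 7/4 - v)
N((1 - 3)*G)*(96 + (-24 + 52)) = (7/4 - (1 - 3))*(96 + (-24 + 52)) = (7/4 - (-2))*(96 + 28) = (7/4 - 1*(-2))*124 = (7/4 + 2)*124 = (15/4)*124 = 465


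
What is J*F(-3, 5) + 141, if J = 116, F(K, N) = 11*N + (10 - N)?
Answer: 7101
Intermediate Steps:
F(K, N) = 10 + 10*N
J*F(-3, 5) + 141 = 116*(10 + 10*5) + 141 = 116*(10 + 50) + 141 = 116*60 + 141 = 6960 + 141 = 7101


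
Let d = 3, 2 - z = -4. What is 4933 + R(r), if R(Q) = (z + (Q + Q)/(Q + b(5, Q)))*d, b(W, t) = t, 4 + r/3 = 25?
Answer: 4954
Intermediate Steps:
r = 63 (r = -12 + 3*25 = -12 + 75 = 63)
z = 6 (z = 2 - 1*(-4) = 2 + 4 = 6)
R(Q) = 21 (R(Q) = (6 + (Q + Q)/(Q + Q))*3 = (6 + (2*Q)/((2*Q)))*3 = (6 + (2*Q)*(1/(2*Q)))*3 = (6 + 1)*3 = 7*3 = 21)
4933 + R(r) = 4933 + 21 = 4954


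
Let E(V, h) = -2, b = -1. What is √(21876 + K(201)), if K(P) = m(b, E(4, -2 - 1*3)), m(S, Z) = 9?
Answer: √21885 ≈ 147.94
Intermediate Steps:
K(P) = 9
√(21876 + K(201)) = √(21876 + 9) = √21885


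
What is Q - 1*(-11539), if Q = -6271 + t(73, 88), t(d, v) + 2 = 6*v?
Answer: 5794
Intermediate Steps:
t(d, v) = -2 + 6*v
Q = -5745 (Q = -6271 + (-2 + 6*88) = -6271 + (-2 + 528) = -6271 + 526 = -5745)
Q - 1*(-11539) = -5745 - 1*(-11539) = -5745 + 11539 = 5794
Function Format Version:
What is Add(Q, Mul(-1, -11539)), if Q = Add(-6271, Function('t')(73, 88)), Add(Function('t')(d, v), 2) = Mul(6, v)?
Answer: 5794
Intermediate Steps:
Function('t')(d, v) = Add(-2, Mul(6, v))
Q = -5745 (Q = Add(-6271, Add(-2, Mul(6, 88))) = Add(-6271, Add(-2, 528)) = Add(-6271, 526) = -5745)
Add(Q, Mul(-1, -11539)) = Add(-5745, Mul(-1, -11539)) = Add(-5745, 11539) = 5794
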